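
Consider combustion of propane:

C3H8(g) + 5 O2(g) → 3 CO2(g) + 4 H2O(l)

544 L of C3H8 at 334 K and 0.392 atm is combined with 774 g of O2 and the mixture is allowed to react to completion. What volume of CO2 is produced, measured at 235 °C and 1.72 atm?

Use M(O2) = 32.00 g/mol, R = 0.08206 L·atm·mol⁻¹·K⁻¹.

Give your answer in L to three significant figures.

352 L

n(C3H8) = PV/RT = (0.392 × 544) / (0.08206 × 334) = 7.780 mol
n(O2) = 774 / 32.00 = 24.19 mol
For 7.780 mol C3H8, stoichiometry requires (5/1) × 7.780 = 38.90 mol O2; 24.19 mol is available, so O2 is limiting.
n(CO2) = (3/5) × 24.19 = 14.51 mol
V(CO2) = nRT/P = 14.51 × 0.08206 × 508.15 / 1.72 = 351.8 L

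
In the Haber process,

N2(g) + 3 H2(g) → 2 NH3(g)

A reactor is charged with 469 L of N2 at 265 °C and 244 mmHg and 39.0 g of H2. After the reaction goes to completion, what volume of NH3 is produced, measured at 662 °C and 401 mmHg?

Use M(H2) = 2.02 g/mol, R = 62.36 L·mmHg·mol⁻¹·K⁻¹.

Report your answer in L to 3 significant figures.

992 L

n(N2) = PV/RT = (244 × 469) / (62.36 × 538.15) = 3.410 mol
n(H2) = 39.0 / 2.02 = 19.31 mol
For 3.410 mol N2, stoichiometry requires (3/1) × 3.410 = 10.23 mol H2; 19.31 mol is available, so N2 is limiting.
n(NH3) = (2/1) × 3.410 = 6.820 mol
V(NH3) = nRT/P = 6.820 × 62.36 × 935.15 / 401 = 991.8 L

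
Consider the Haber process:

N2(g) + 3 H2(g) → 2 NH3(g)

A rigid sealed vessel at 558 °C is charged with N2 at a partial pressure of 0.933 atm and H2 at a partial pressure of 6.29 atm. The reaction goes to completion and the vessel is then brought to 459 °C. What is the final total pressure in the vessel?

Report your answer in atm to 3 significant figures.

4.72 atm

At constant V, partial pressures at 558 °C are proportional to moles, so apply stoichiometry directly to pressures.
P(H2) required for 0.933 atm of N2 = (3/1) × 0.933 = 2.799 atm; available 6.29 atm, so N2 is limiting.
P(H2) remaining = 6.29 − (3/1) × 0.933 = 3.491 atm
P(gaseous products) = (2)/1 × 0.933 = 1.866 atm
P_total at 558 °C = 3.491 + 1.866 = 5.357 atm
Scaling to 459 °C: P = 5.357 × 732.15/831.15 = 4.719 atm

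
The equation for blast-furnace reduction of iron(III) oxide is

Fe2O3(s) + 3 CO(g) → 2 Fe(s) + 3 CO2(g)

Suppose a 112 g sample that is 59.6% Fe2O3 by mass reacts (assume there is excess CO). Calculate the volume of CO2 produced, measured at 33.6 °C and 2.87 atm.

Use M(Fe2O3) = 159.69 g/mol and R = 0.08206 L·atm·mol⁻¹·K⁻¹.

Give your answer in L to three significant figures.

11.0 L

mass of Fe2O3 = 112 × 59.6/100 = 66.75 g
n(Fe2O3) = 66.75 / 159.69 = 0.4180 mol
n(CO2) = (3/1) × 0.4180 = 1.254 mol
V = nRT/P = 1.254 × 0.08206 × 306.75 / 2.87 = 11.00 L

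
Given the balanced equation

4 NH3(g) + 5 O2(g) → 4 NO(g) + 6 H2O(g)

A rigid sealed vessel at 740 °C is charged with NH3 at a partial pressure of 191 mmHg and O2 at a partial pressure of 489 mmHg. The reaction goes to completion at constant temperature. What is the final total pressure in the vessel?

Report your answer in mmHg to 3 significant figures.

728 mmHg

With V and T fixed, P_i ∝ n_i, so the mole ratios apply directly to partial pressures at 740 °C.
P(O2) required for 191 mmHg of NH3 = (5/4) × 191 = 238.8 mmHg; available 489 mmHg, so NH3 is limiting.
P(O2) remaining = 489 − (5/4) × 191 = 250.2 mmHg
P(gaseous products) = (4+6)/4 × 191 = 477.5 mmHg
P_total at 740 °C = 250.2 + 477.5 = 727.7 mmHg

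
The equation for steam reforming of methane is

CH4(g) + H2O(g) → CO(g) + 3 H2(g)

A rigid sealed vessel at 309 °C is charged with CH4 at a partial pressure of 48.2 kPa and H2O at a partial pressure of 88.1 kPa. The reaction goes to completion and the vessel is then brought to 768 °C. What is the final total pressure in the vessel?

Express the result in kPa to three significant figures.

416 kPa

At constant V, partial pressures at 309 °C are proportional to moles, so apply stoichiometry directly to pressures.
P(H2O) required for 48.2 kPa of CH4 = (1/1) × 48.2 = 48.20 kPa; available 88.1 kPa, so CH4 is limiting.
P(H2O) remaining = 88.1 − (1/1) × 48.2 = 39.90 kPa
P(gaseous products) = (1+3)/1 × 48.2 = 192.8 kPa
P_total at 309 °C = 39.90 + 192.8 = 232.7 kPa
Scaling to 768 °C: P = 232.7 × 1041.15/582.15 = 416.2 kPa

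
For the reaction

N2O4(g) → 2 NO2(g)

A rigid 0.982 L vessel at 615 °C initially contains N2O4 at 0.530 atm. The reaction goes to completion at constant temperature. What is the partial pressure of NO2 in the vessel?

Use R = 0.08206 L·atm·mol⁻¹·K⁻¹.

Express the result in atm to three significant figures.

1.06 atm

n(N2O4)₀ = PV/RT = (0.530 × 0.982) / (0.08206 × 888.15) = 0.007141 mol
n(NO2) = (2/1) × 0.007141 = 0.01428 mol
P(NO2) = nRT/V = 0.01428 × 0.08206 × 888.15 / 0.982 = 1.060 atm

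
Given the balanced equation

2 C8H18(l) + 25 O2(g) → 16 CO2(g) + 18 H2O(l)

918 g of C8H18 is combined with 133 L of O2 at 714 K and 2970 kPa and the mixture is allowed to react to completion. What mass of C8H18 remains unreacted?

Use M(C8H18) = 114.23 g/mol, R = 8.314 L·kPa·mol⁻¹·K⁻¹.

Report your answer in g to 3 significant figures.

310 g

n(C8H18) = 918 / 114.23 = 8.036 mol
n(O2) = PV/RT = (2970 × 133) / (8.314 × 714) = 66.54 mol
For 8.036 mol C8H18, stoichiometry requires (25/2) × 8.036 = 100.4 mol O2; 66.54 mol is available, so O2 is limiting.
n(C8H18) consumed = (2/25) × 66.54 = 5.323 mol; remaining = 8.036 − 5.323 = 2.713 mol
m(C8H18) = 2.713 × 114.23 = 309.9 g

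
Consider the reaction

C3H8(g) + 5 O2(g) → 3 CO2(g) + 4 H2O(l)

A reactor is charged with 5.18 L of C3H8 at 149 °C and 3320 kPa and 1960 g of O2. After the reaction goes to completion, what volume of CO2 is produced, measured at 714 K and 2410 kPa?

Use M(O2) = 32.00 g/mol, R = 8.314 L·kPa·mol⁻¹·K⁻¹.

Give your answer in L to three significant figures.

36.2 L

n(C3H8) = PV/RT = (3320 × 5.18) / (8.314 × 422.15) = 4.900 mol
n(O2) = 1960 / 32.00 = 61.25 mol
For 4.900 mol C3H8, stoichiometry requires (5/1) × 4.900 = 24.50 mol O2; 61.25 mol is available, so C3H8 is limiting.
n(CO2) = (3/1) × 4.900 = 14.70 mol
V(CO2) = nRT/P = 14.70 × 8.314 × 714 / 2410 = 36.21 L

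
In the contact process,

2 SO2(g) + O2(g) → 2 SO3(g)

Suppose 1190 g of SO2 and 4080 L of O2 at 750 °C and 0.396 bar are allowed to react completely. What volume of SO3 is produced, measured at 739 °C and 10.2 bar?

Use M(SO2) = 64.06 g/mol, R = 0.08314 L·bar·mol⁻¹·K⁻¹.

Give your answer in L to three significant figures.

153 L

n(SO2) = 1190 / 64.06 = 18.58 mol
n(O2) = PV/RT = (0.396 × 4080) / (0.08314 × 1023.15) = 18.99 mol
For 18.58 mol SO2, stoichiometry requires (1/2) × 18.58 = 9.290 mol O2; 18.99 mol is available, so SO2 is limiting.
n(SO3) = (2/2) × 18.58 = 18.58 mol
V(SO3) = nRT/P = 18.58 × 0.08314 × 1012.15 / 10.2 = 153.3 L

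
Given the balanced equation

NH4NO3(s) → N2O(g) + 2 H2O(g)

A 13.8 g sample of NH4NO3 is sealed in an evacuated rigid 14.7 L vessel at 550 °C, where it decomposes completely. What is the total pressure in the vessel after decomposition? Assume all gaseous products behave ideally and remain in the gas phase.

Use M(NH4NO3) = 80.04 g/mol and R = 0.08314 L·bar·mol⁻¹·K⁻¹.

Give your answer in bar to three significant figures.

n(NH4NO3) = 13.8 / 80.04 = 0.1724 mol
n(gas produced) = (3/1) × 0.1724 = 0.5172 mol
P = nRT/V = 0.5172 × 0.08314 × 823.15 / 14.7 = 2.408 bar

2.41 bar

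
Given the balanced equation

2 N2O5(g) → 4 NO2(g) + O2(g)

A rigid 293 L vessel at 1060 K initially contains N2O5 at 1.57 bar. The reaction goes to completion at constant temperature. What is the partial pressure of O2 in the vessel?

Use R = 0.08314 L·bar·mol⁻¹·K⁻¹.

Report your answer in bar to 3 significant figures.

0.785 bar

n(N2O5)₀ = PV/RT = (1.57 × 293) / (0.08314 × 1060) = 5.220 mol
n(O2) = (1/2) × 5.220 = 2.610 mol
P(O2) = nRT/V = 2.610 × 0.08314 × 1060 / 293 = 0.7850 bar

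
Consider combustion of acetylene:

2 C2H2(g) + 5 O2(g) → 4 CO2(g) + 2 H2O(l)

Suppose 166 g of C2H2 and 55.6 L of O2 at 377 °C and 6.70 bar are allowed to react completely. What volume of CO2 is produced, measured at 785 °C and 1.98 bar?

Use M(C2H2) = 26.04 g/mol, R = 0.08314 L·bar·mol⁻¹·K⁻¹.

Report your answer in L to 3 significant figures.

245 L

n(C2H2) = 166 / 26.04 = 6.375 mol
n(O2) = PV/RT = (6.70 × 55.6) / (0.08314 × 650.15) = 6.892 mol
For 6.375 mol C2H2, stoichiometry requires (5/2) × 6.375 = 15.94 mol O2; 6.892 mol is available, so O2 is limiting.
n(CO2) = (4/5) × 6.892 = 5.514 mol
V(CO2) = nRT/P = 5.514 × 0.08314 × 1058.15 / 1.98 = 245.0 L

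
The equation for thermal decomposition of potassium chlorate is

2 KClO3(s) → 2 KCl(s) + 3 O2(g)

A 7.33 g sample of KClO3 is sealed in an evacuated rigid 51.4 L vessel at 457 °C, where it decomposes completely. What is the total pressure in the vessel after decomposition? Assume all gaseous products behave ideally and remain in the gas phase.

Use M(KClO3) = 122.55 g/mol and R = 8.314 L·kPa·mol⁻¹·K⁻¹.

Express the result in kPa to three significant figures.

10.6 kPa

n(KClO3) = 7.33 / 122.55 = 0.05981 mol
n(gas produced) = (3/2) × 0.05981 = 0.08972 mol
P = nRT/V = 0.08972 × 8.314 × 730.15 / 51.4 = 10.60 kPa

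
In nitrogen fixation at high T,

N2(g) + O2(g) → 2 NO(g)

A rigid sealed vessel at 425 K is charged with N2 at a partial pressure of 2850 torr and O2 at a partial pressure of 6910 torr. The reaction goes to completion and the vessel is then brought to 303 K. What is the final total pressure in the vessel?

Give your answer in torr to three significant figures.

Because the vessel is rigid and T is held at 425 K, work the stoichiometry in partial pressures (P_i = n_iRT/V).
P(O2) required for 2850 torr of N2 = (1/1) × 2850 = 2850 torr; available 6910 torr, so N2 is limiting.
P(O2) remaining = 6910 − (1/1) × 2850 = 4060 torr
P(gaseous products) = (2)/1 × 2850 = 5700 torr
P_total at 425 K = 4060 + 5700 = 9760 torr
Scaling to 303 K: P = 9760 × 303/425 = 6958 torr

6960 torr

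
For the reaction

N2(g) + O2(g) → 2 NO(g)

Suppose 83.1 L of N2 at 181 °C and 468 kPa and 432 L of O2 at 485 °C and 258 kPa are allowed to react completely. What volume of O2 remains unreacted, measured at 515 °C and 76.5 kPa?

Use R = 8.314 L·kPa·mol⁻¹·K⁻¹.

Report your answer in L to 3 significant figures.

632 L

n(N2) = PV/RT = (468 × 83.1) / (8.314 × 454.15) = 10.30 mol
n(O2) = PV/RT = (258 × 432) / (8.314 × 758.15) = 17.68 mol
For 10.30 mol N2, stoichiometry requires (1/1) × 10.30 = 10.30 mol O2; 17.68 mol is available, so N2 is limiting.
n(O2) consumed = (1/1) × 10.30 = 10.30 mol; remaining = 17.68 − 10.30 = 7.380 mol
V(O2) = nRT/P = 7.380 × 8.314 × 788.15 / 76.5 = 632.1 L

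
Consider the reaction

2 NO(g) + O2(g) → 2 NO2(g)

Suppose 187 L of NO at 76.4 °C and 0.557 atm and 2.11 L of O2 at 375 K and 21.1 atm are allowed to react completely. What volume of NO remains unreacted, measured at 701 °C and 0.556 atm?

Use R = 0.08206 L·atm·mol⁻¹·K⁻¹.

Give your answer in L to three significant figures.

n(NO) = PV/RT = (0.557 × 187) / (0.08206 × 349.55) = 3.631 mol
n(O2) = PV/RT = (21.1 × 2.11) / (0.08206 × 375) = 1.447 mol
For 3.631 mol NO, stoichiometry requires (1/2) × 3.631 = 1.815 mol O2; 1.447 mol is available, so O2 is limiting.
n(NO) consumed = (2/1) × 1.447 = 2.894 mol; remaining = 3.631 − 2.894 = 0.7370 mol
V(NO) = nRT/P = 0.7370 × 0.08206 × 974.15 / 0.556 = 106.0 L

106 L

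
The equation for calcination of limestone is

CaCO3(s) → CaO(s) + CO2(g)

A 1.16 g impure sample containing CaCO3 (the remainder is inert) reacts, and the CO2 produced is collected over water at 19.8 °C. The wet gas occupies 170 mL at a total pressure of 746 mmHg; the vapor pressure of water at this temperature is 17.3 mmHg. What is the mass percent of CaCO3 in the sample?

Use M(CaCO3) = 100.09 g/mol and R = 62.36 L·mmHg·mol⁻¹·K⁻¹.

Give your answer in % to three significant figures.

P(CO2) = 746 − 17.3 = 728.7 mmHg
n(CO2) = PV/RT = (728.7 × 0.1700) / (62.36 × 292.95) = 0.006781 mol
n(CaCO3) = (1/1) × 0.006781 = 0.006781 mol
m(CaCO3) = 0.006781 × 100.09 = 0.6787 g
%CaCO3 = 0.6787 / 1.16 × 100 = 58.51%

58.5 %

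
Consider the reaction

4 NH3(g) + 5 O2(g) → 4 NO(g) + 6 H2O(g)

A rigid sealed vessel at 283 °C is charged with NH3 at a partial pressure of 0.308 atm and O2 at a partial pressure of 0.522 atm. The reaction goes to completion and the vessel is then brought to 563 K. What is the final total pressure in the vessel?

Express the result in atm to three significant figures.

0.918 atm

Because the vessel is rigid and T is held at 283 °C, work the stoichiometry in partial pressures (P_i = n_iRT/V).
P(O2) required for 0.308 atm of NH3 = (5/4) × 0.308 = 0.3850 atm; available 0.522 atm, so NH3 is limiting.
P(O2) remaining = 0.522 − (5/4) × 0.308 = 0.1370 atm
P(gaseous products) = (4+6)/4 × 0.308 = 0.7700 atm
P_total at 283 °C = 0.1370 + 0.7700 = 0.9070 atm
Scaling to 563 K: P = 0.9070 × 563/556.15 = 0.9182 atm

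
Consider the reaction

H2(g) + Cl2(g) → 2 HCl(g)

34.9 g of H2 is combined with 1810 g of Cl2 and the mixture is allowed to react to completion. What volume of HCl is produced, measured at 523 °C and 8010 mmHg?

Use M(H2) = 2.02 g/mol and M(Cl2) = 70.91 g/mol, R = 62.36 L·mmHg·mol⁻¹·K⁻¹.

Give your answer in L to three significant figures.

n(H2) = 34.9 / 2.02 = 17.28 mol
n(Cl2) = 1810 / 70.91 = 25.53 mol
For 17.28 mol H2, stoichiometry requires (1/1) × 17.28 = 17.28 mol Cl2; 25.53 mol is available, so H2 is limiting.
n(HCl) = (2/1) × 17.28 = 34.56 mol
V(HCl) = nRT/P = 34.56 × 62.36 × 796.15 / 8010 = 214.2 L

214 L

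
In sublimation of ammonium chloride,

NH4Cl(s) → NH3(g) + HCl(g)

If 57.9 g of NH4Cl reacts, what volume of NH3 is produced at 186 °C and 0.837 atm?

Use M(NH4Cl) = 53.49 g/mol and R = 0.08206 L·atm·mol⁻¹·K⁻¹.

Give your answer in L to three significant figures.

48.7 L

n(NH4Cl) = 57.90 / 53.49 = 1.082 mol
n(NH3) = (1/1) × 1.082 = 1.082 mol
V = nRT/P = 1.082 × 0.08206 × 459.15 / 0.837 = 48.71 L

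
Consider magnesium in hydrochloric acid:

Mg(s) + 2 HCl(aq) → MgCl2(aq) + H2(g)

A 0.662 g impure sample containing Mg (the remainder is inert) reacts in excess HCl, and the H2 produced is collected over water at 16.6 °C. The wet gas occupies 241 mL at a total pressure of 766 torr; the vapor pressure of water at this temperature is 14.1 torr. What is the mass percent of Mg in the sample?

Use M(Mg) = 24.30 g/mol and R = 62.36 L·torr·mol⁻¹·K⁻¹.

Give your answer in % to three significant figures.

P(H2) = 766 − 14.1 = 751.9 torr
n(H2) = PV/RT = (751.9 × 0.2410) / (62.36 × 289.75) = 0.01003 mol
n(Mg) = (1/1) × 0.01003 = 0.01003 mol
m(Mg) = 0.01003 × 24.30 = 0.2437 g
%Mg = 0.2437 / 0.662 × 100 = 36.81%

36.8 %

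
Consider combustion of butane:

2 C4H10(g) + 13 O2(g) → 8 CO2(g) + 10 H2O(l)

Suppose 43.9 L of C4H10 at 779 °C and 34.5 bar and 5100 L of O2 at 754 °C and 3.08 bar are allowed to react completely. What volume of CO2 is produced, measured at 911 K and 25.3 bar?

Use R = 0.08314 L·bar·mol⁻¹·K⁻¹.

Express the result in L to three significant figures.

n(C4H10) = PV/RT = (34.5 × 43.9) / (0.08314 × 1052.15) = 17.31 mol
n(O2) = PV/RT = (3.08 × 5100) / (0.08314 × 1027.15) = 183.9 mol
For 17.31 mol C4H10, stoichiometry requires (13/2) × 17.31 = 112.5 mol O2; 183.9 mol is available, so C4H10 is limiting.
n(CO2) = (8/2) × 17.31 = 69.24 mol
V(CO2) = nRT/P = 69.24 × 0.08314 × 911 / 25.3 = 207.3 L

207 L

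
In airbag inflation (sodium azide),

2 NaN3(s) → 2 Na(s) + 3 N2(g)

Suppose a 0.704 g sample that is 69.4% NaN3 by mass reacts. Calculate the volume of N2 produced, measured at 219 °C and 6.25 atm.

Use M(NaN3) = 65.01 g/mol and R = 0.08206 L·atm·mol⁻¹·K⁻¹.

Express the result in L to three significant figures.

0.0728 L

mass of NaN3 = 0.704 × 69.4/100 = 0.4886 g
n(NaN3) = 0.4886 / 65.01 = 0.007516 mol
n(N2) = (3/2) × 0.007516 = 0.01127 mol
V = nRT/P = 0.01127 × 0.08206 × 492.15 / 6.25 = 0.07282 L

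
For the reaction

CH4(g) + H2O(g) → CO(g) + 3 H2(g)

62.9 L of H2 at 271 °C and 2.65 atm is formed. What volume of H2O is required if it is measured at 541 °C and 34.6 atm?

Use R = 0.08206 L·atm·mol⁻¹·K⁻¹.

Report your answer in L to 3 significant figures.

n(H2) = PV/RT = (2.65 × 62.9) / (0.08206 × 544.15) = 3.733 mol
n(H2O) = (1/3) × 3.733 = 1.244 mol
V = nRT/P = 1.244 × 0.08206 × 814.15 / 34.6 = 2.402 L

2.40 L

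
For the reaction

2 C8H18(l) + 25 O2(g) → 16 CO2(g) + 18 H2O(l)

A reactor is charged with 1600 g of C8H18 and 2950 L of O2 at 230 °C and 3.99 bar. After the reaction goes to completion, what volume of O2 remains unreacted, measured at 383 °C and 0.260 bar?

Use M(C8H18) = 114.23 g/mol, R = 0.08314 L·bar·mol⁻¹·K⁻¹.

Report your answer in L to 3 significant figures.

n(C8H18) = 1600 / 114.23 = 14.01 mol
n(O2) = PV/RT = (3.99 × 2950) / (0.08314 × 503.15) = 281.4 mol
For 14.01 mol C8H18, stoichiometry requires (25/2) × 14.01 = 175.1 mol O2; 281.4 mol is available, so C8H18 is limiting.
n(O2) consumed = (25/2) × 14.01 = 175.1 mol; remaining = 281.4 − 175.1 = 106.3 mol
V(O2) = nRT/P = 106.3 × 0.08314 × 656.15 / 0.260 = 22300 L

22300 L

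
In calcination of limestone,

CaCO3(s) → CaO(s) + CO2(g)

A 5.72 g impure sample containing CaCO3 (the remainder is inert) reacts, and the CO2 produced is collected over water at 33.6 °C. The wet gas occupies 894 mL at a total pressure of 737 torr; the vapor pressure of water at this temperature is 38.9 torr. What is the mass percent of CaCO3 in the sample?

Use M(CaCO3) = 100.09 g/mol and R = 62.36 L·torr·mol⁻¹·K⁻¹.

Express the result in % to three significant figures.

57.1 %

P(CO2) = 737 − 38.9 = 698.1 torr
n(CO2) = PV/RT = (698.1 × 0.8940) / (62.36 × 306.75) = 0.03263 mol
n(CaCO3) = (1/1) × 0.03263 = 0.03263 mol
m(CaCO3) = 0.03263 × 100.09 = 3.266 g
%CaCO3 = 3.266 / 5.72 × 100 = 57.10%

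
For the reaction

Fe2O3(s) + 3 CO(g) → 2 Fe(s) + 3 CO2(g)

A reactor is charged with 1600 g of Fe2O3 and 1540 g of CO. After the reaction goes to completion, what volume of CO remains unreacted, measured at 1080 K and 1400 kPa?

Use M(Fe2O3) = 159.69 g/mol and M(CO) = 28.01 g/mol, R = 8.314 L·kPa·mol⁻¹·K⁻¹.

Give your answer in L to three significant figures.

n(Fe2O3) = 1600 / 159.69 = 10.02 mol
n(CO) = 1540 / 28.01 = 54.98 mol
For 10.02 mol Fe2O3, stoichiometry requires (3/1) × 10.02 = 30.06 mol CO; 54.98 mol is available, so Fe2O3 is limiting.
n(CO) consumed = (3/1) × 10.02 = 30.06 mol; remaining = 54.98 − 30.06 = 24.92 mol
V(CO) = nRT/P = 24.92 × 8.314 × 1080 / 1400 = 159.8 L

160 L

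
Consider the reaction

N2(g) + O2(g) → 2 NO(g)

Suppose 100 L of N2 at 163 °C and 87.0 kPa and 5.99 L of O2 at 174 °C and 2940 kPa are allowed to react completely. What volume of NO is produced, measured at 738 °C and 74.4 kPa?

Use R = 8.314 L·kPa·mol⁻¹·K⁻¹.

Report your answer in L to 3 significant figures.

542 L

n(N2) = PV/RT = (87.0 × 100) / (8.314 × 436.15) = 2.399 mol
n(O2) = PV/RT = (2940 × 5.99) / (8.314 × 447.15) = 4.737 mol
For 2.399 mol N2, stoichiometry requires (1/1) × 2.399 = 2.399 mol O2; 4.737 mol is available, so N2 is limiting.
n(NO) = (2/1) × 2.399 = 4.798 mol
V(NO) = nRT/P = 4.798 × 8.314 × 1011.15 / 74.4 = 542.1 L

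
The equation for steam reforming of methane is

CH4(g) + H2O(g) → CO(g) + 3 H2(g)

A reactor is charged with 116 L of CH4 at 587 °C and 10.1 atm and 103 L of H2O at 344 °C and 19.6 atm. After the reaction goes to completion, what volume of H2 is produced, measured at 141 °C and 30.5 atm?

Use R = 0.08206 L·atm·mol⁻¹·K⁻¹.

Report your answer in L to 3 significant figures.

n(CH4) = PV/RT = (10.1 × 116) / (0.08206 × 860.15) = 16.60 mol
n(H2O) = PV/RT = (19.6 × 103) / (0.08206 × 617.15) = 39.86 mol
For 16.60 mol CH4, stoichiometry requires (1/1) × 16.60 = 16.60 mol H2O; 39.86 mol is available, so CH4 is limiting.
n(H2) = (3/1) × 16.60 = 49.80 mol
V(H2) = nRT/P = 49.80 × 0.08206 × 414.15 / 30.5 = 55.49 L

55.5 L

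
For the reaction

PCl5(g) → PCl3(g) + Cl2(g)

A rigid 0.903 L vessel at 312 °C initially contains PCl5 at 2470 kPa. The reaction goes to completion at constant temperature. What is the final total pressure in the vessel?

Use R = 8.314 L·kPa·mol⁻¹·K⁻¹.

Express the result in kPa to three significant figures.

Rigid vessel, constant T ⇒ P scales with total gas moles (1 → 2).
P_final = (2/1) × 2470 = 4940 kPa

4940 kPa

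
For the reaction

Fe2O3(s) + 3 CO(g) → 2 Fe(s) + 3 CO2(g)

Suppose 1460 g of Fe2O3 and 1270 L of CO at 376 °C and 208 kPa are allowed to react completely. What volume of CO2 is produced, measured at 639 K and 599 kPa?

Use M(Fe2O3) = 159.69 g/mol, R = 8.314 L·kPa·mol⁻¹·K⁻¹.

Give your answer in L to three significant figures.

243 L

n(Fe2O3) = 1460 / 159.69 = 9.143 mol
n(CO) = PV/RT = (208 × 1270) / (8.314 × 649.15) = 48.95 mol
For 9.143 mol Fe2O3, stoichiometry requires (3/1) × 9.143 = 27.43 mol CO; 48.95 mol is available, so Fe2O3 is limiting.
n(CO2) = (3/1) × 9.143 = 27.43 mol
V(CO2) = nRT/P = 27.43 × 8.314 × 639 / 599 = 243.3 L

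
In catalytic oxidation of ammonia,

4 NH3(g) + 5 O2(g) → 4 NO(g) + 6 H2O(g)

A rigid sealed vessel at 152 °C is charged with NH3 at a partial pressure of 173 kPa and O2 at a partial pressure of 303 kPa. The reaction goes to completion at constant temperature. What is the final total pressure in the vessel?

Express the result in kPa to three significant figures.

519 kPa

At constant V, partial pressures at 152 °C are proportional to moles, so apply stoichiometry directly to pressures.
P(O2) required for 173 kPa of NH3 = (5/4) × 173 = 216.2 kPa; available 303 kPa, so NH3 is limiting.
P(O2) remaining = 303 − (5/4) × 173 = 86.75 kPa
P(gaseous products) = (4+6)/4 × 173 = 432.5 kPa
P_total at 152 °C = 86.75 + 432.5 = 519.2 kPa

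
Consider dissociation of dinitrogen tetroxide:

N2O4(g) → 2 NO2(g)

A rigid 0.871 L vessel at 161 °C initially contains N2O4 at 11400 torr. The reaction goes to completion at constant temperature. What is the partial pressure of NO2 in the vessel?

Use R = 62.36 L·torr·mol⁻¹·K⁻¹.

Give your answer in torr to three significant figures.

22800 torr

n(N2O4)₀ = PV/RT = (11400 × 0.871) / (62.36 × 434.15) = 0.3668 mol
n(NO2) = (2/1) × 0.3668 = 0.7336 mol
P(NO2) = nRT/V = 0.7336 × 62.36 × 434.15 / 0.871 = 22800 torr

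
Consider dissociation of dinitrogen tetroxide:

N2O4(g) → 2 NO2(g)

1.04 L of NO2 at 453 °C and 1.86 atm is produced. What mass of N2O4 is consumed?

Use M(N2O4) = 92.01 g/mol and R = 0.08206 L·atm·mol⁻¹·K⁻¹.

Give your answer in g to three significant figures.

n(NO2) = PV/RT = (1.86 × 1.04) / (0.08206 × 726.15) = 0.03246 mol
n(N2O4) = (1/2) × 0.03246 = 0.01623 mol
m(N2O4) = 0.01623 × 92.01 = 1.493 g

1.49 g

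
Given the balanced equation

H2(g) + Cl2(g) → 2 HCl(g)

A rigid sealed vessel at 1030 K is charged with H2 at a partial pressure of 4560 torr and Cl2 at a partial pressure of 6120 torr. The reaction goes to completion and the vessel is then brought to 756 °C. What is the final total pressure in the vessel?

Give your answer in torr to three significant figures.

Because the vessel is rigid and T is held at 1030 K, work the stoichiometry in partial pressures (P_i = n_iRT/V).
P(Cl2) required for 4560 torr of H2 = (1/1) × 4560 = 4560 torr; available 6120 torr, so H2 is limiting.
P(Cl2) remaining = 6120 − (1/1) × 4560 = 1560 torr
P(gaseous products) = (2)/1 × 4560 = 9120 torr
P_total at 1030 K = 1560 + 9120 = 10680 torr
Scaling to 756 °C: P = 10680 × 1029.15/1030 = 10670 torr

10700 torr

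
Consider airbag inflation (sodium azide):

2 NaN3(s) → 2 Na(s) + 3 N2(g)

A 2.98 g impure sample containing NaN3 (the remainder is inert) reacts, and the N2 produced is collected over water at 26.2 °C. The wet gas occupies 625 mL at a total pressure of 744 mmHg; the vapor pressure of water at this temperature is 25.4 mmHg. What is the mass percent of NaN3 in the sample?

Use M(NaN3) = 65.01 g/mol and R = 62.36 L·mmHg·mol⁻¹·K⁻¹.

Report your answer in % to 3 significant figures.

35.0 %

P(N2) = 744 − 25.4 = 718.6 mmHg
n(N2) = PV/RT = (718.6 × 0.6250) / (62.36 × 299.35) = 0.02406 mol
n(NaN3) = (2/3) × 0.02406 = 0.01604 mol
m(NaN3) = 0.01604 × 65.01 = 1.043 g
%NaN3 = 1.043 / 2.98 × 100 = 35.00%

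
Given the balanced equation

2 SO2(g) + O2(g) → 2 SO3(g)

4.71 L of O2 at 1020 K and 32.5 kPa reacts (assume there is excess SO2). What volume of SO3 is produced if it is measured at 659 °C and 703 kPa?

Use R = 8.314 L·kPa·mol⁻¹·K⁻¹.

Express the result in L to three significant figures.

n(O2) = PV/RT = (32.5 × 4.71) / (8.314 × 1020) = 0.01805 mol
n(SO3) = (2/1) × 0.01805 = 0.03610 mol
V = nRT/P = 0.03610 × 8.314 × 932.15 / 703 = 0.3980 L

0.398 L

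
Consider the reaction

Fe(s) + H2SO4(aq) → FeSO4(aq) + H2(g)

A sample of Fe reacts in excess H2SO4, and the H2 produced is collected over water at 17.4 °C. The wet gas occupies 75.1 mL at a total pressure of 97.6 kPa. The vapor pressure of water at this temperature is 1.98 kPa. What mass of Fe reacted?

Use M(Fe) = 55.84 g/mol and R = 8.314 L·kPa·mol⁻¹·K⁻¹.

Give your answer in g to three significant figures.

P(H2) = 97.6 − 1.98 = 95.62 kPa
n(H2) = PV/RT = (95.62 × 0.07510) / (8.314 × 290.55) = 0.002973 mol
n(Fe) = (1/1) × 0.002973 = 0.002973 mol
m(Fe) = 0.002973 × 55.84 = 0.1660 g

0.166 g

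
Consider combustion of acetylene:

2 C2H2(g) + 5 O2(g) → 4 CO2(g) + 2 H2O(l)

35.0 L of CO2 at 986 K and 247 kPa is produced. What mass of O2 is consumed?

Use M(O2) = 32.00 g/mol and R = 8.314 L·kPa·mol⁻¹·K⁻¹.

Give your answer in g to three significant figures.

n(CO2) = PV/RT = (247 × 35.0) / (8.314 × 986) = 1.055 mol
n(O2) = (5/4) × 1.055 = 1.319 mol
m(O2) = 1.319 × 32.00 = 42.21 g

42.2 g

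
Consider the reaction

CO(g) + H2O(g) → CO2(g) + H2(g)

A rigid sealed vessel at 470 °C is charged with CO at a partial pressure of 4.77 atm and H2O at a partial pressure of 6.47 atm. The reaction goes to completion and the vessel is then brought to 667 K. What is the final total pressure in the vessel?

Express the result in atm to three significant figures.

10.1 atm

At constant V, partial pressures at 470 °C are proportional to moles, so apply stoichiometry directly to pressures.
P(H2O) required for 4.77 atm of CO = (1/1) × 4.77 = 4.770 atm; available 6.47 atm, so CO is limiting.
P(H2O) remaining = 6.47 − (1/1) × 4.77 = 1.700 atm
P(gaseous products) = (1+1)/1 × 4.77 = 9.540 atm
P_total at 470 °C = 1.700 + 9.540 = 11.24 atm
Scaling to 667 K: P = 11.24 × 667/743.15 = 10.09 atm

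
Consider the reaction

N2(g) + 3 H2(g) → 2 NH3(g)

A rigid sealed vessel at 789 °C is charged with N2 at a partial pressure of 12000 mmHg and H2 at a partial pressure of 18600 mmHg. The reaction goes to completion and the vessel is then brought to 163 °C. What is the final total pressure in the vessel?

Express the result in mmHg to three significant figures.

7470 mmHg

At constant V, partial pressures at 789 °C are proportional to moles, so apply stoichiometry directly to pressures.
P(H2) required for 12000 mmHg of N2 = (3/1) × 12000 = 36000 mmHg; available 18600 mmHg, so H2 is limiting.
P(N2) remaining = 12000 − (1/3) × 18600 = 5800 mmHg
P(gaseous products) = (2)/3 × 18600 = 12400 mmHg
P_total at 789 °C = 5800 + 12400 = 18200 mmHg
Scaling to 163 °C: P = 18200 × 436.15/1062.15 = 7473 mmHg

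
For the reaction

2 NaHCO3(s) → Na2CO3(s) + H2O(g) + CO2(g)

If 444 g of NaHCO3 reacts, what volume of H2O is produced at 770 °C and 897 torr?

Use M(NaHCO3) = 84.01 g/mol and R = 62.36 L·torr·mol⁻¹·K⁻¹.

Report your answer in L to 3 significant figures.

192 L

n(NaHCO3) = 444.0 / 84.01 = 5.285 mol
n(H2O) = (1/2) × 5.285 = 2.643 mol
V = nRT/P = 2.643 × 62.36 × 1043.15 / 897 = 191.7 L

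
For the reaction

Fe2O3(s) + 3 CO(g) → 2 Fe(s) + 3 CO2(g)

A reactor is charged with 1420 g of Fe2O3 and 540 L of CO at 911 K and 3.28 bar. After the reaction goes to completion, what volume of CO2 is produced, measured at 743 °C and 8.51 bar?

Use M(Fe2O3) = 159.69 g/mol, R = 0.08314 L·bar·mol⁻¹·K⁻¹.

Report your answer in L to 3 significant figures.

n(Fe2O3) = 1420 / 159.69 = 8.892 mol
n(CO) = PV/RT = (3.28 × 540) / (0.08314 × 911) = 23.39 mol
For 8.892 mol Fe2O3, stoichiometry requires (3/1) × 8.892 = 26.68 mol CO; 23.39 mol is available, so CO is limiting.
n(CO2) = (3/3) × 23.39 = 23.39 mol
V(CO2) = nRT/P = 23.39 × 0.08314 × 1016.15 / 8.51 = 232.2 L

232 L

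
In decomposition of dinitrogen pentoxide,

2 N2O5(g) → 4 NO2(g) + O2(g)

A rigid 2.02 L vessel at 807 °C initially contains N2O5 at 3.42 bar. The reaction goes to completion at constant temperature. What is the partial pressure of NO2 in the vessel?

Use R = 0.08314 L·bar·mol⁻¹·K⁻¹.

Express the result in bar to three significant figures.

n(N2O5)₀ = PV/RT = (3.42 × 2.02) / (0.08314 × 1080.15) = 0.07693 mol
n(NO2) = (4/2) × 0.07693 = 0.1539 mol
P(NO2) = nRT/V = 0.1539 × 0.08314 × 1080.15 / 2.02 = 6.842 bar

6.84 bar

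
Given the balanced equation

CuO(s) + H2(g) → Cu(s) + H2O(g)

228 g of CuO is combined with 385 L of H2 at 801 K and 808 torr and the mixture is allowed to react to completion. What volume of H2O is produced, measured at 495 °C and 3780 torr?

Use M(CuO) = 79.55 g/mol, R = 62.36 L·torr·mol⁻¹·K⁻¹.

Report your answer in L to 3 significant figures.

36.3 L

n(CuO) = 228 / 79.55 = 2.866 mol
n(H2) = PV/RT = (808 × 385) / (62.36 × 801) = 6.228 mol
For 2.866 mol CuO, stoichiometry requires (1/1) × 2.866 = 2.866 mol H2; 6.228 mol is available, so CuO is limiting.
n(H2O) = (1/1) × 2.866 = 2.866 mol
V(H2O) = nRT/P = 2.866 × 62.36 × 768.15 / 3780 = 36.32 L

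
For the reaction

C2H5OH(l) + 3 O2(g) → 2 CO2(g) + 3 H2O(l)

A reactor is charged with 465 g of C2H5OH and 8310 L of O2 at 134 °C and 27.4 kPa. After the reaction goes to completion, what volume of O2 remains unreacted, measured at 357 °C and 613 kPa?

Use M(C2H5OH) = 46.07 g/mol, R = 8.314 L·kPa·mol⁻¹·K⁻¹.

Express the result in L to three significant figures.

316 L

n(C2H5OH) = 465 / 46.07 = 10.09 mol
n(O2) = PV/RT = (27.4 × 8310) / (8.314 × 407.15) = 67.26 mol
For 10.09 mol C2H5OH, stoichiometry requires (3/1) × 10.09 = 30.27 mol O2; 67.26 mol is available, so C2H5OH is limiting.
n(O2) consumed = (3/1) × 10.09 = 30.27 mol; remaining = 67.26 − 30.27 = 36.99 mol
V(O2) = nRT/P = 36.99 × 8.314 × 630.15 / 613 = 316.1 L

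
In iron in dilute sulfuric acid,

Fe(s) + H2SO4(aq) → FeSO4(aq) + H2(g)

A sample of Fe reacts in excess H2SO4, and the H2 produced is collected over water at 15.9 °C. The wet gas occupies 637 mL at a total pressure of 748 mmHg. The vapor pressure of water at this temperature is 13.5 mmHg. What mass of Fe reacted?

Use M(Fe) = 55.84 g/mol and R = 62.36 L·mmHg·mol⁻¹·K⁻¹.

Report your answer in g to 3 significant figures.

P(H2) = 748 − 13.5 = 734.5 mmHg
n(H2) = PV/RT = (734.5 × 0.6370) / (62.36 × 289.05) = 0.02596 mol
n(Fe) = (1/1) × 0.02596 = 0.02596 mol
m(Fe) = 0.02596 × 55.84 = 1.450 g

1.45 g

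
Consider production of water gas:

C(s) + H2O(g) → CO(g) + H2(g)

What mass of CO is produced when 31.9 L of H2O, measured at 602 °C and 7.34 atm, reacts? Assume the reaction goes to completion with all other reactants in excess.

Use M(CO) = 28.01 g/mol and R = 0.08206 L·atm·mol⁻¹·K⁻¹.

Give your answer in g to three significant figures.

91.3 g

n(H2O) = PV/RT = (7.34 × 31.9) / (0.08206 × 875.15) = 3.260 mol
n(CO) = (1/1) × 3.260 = 3.260 mol
m(CO) = 3.260 × 28.01 = 91.31 g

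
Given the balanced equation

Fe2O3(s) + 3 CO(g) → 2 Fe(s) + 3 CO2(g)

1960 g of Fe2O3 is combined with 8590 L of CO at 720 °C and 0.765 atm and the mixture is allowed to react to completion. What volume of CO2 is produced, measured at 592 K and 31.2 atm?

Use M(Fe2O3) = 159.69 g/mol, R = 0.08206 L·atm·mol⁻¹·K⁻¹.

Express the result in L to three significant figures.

57.3 L

n(Fe2O3) = 1960 / 159.69 = 12.27 mol
n(CO) = PV/RT = (0.765 × 8590) / (0.08206 × 993.15) = 80.63 mol
For 12.27 mol Fe2O3, stoichiometry requires (3/1) × 12.27 = 36.81 mol CO; 80.63 mol is available, so Fe2O3 is limiting.
n(CO2) = (3/1) × 12.27 = 36.81 mol
V(CO2) = nRT/P = 36.81 × 0.08206 × 592 / 31.2 = 57.31 L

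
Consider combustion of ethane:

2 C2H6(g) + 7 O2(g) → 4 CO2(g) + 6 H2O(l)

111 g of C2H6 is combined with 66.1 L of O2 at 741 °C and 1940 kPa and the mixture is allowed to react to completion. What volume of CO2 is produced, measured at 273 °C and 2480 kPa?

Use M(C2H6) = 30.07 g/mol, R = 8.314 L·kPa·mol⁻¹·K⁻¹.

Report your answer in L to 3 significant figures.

13.5 L

n(C2H6) = 111 / 30.07 = 3.691 mol
n(O2) = PV/RT = (1940 × 66.1) / (8.314 × 1014.15) = 15.21 mol
For 3.691 mol C2H6, stoichiometry requires (7/2) × 3.691 = 12.92 mol O2; 15.21 mol is available, so C2H6 is limiting.
n(CO2) = (4/2) × 3.691 = 7.382 mol
V(CO2) = nRT/P = 7.382 × 8.314 × 546.15 / 2480 = 13.52 L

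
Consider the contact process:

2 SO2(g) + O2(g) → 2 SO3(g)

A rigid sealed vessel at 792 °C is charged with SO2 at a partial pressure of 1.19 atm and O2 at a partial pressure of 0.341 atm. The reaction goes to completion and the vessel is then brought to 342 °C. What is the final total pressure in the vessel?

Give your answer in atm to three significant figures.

0.687 atm

At constant V, partial pressures at 792 °C are proportional to moles, so apply stoichiometry directly to pressures.
P(O2) required for 1.19 atm of SO2 = (1/2) × 1.19 = 0.5950 atm; available 0.341 atm, so O2 is limiting.
P(SO2) remaining = 1.19 − (2/1) × 0.341 = 0.5080 atm
P(gaseous products) = (2)/1 × 0.341 = 0.6820 atm
P_total at 792 °C = 0.5080 + 0.6820 = 1.190 atm
Scaling to 342 °C: P = 1.190 × 615.15/1065.15 = 0.6873 atm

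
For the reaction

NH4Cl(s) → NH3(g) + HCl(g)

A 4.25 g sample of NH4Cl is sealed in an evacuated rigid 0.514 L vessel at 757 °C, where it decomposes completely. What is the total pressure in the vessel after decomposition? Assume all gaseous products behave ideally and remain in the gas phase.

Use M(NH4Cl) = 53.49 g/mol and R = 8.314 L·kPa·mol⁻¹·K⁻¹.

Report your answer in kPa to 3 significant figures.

n(NH4Cl) = 4.25 / 53.49 = 0.07945 mol
n(gas produced) = (2/1) × 0.07945 = 0.1589 mol
P = nRT/V = 0.1589 × 8.314 × 1030.15 / 0.514 = 2648 kPa

2650 kPa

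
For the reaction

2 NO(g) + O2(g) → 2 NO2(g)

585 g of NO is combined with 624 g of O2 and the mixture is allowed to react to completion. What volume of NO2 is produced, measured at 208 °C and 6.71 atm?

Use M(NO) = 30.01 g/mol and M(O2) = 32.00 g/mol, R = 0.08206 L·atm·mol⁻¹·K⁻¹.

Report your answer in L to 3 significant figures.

n(NO) = 585 / 30.01 = 19.49 mol
n(O2) = 624 / 32.00 = 19.50 mol
For 19.49 mol NO, stoichiometry requires (1/2) × 19.49 = 9.745 mol O2; 19.50 mol is available, so NO is limiting.
n(NO2) = (2/2) × 19.49 = 19.49 mol
V(NO2) = nRT/P = 19.49 × 0.08206 × 481.15 / 6.71 = 114.7 L

115 L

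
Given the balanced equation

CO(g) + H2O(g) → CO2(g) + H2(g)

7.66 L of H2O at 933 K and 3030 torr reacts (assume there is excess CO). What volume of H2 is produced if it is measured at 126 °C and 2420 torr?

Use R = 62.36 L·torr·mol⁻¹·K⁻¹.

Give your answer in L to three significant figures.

n(H2O) = PV/RT = (3030 × 7.66) / (62.36 × 933) = 0.3989 mol
n(H2) = (1/1) × 0.3989 = 0.3989 mol
V = nRT/P = 0.3989 × 62.36 × 399.15 / 2420 = 4.103 L

4.10 L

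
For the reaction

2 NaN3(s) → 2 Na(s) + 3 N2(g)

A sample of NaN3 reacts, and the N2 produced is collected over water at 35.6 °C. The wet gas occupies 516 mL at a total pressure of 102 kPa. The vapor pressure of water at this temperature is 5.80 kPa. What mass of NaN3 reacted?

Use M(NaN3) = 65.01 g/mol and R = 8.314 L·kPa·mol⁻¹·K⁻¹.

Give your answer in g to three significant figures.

0.838 g

P(N2) = 102 − 5.80 = 96.20 kPa
n(N2) = PV/RT = (96.20 × 0.5160) / (8.314 × 308.75) = 0.01934 mol
n(NaN3) = (2/3) × 0.01934 = 0.01289 mol
m(NaN3) = 0.01289 × 65.01 = 0.8380 g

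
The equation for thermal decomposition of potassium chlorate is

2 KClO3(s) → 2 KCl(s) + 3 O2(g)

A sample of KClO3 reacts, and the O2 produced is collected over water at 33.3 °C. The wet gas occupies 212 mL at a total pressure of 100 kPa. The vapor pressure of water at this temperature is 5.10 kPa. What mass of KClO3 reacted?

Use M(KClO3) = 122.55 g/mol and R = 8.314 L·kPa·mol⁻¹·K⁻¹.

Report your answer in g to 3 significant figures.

P(O2) = 100 − 5.10 = 94.90 kPa
n(O2) = PV/RT = (94.90 × 0.2120) / (8.314 × 306.45) = 0.007896 mol
n(KClO3) = (2/3) × 0.007896 = 0.005264 mol
m(KClO3) = 0.005264 × 122.55 = 0.6451 g

0.645 g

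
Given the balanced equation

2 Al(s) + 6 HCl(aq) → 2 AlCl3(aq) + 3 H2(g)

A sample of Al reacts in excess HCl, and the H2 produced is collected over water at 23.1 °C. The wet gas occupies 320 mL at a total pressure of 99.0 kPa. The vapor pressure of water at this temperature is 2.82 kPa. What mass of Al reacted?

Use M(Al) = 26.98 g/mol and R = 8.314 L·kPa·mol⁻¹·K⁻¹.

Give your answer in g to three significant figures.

0.225 g

P(H2) = 99.0 − 2.82 = 96.18 kPa
n(H2) = PV/RT = (96.18 × 0.3200) / (8.314 × 296.25) = 0.01250 mol
n(Al) = (2/3) × 0.01250 = 0.008333 mol
m(Al) = 0.008333 × 26.98 = 0.2248 g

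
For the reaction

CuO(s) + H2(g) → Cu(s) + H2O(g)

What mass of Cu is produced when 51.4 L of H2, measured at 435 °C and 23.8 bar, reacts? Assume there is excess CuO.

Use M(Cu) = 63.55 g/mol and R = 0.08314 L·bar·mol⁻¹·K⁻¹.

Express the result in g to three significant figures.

n(H2) = PV/RT = (23.8 × 51.4) / (0.08314 × 708.15) = 20.78 mol
n(Cu) = (1/1) × 20.78 = 20.78 mol
m(Cu) = 20.78 × 63.55 = 1321 g

1320 g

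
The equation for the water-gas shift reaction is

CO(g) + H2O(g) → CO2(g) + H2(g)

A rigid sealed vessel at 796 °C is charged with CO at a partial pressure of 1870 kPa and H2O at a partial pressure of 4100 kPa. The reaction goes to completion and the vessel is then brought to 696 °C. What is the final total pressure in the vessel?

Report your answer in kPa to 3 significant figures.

With V and T fixed, P_i ∝ n_i, so the mole ratios apply directly to partial pressures at 796 °C.
P(H2O) required for 1870 kPa of CO = (1/1) × 1870 = 1870 kPa; available 4100 kPa, so CO is limiting.
P(H2O) remaining = 4100 − (1/1) × 1870 = 2230 kPa
P(gaseous products) = (1+1)/1 × 1870 = 3740 kPa
P_total at 796 °C = 2230 + 3740 = 5970 kPa
Scaling to 696 °C: P = 5970 × 969.15/1069.15 = 5412 kPa

5410 kPa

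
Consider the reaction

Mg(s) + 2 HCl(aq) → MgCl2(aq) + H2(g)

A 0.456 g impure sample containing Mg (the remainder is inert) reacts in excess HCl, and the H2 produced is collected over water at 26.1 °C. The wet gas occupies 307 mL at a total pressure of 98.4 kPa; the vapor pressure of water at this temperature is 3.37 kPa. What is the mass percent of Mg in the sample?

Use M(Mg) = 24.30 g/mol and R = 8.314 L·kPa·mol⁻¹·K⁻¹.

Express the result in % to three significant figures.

62.5 %

P(H2) = 98.4 − 3.37 = 95.03 kPa
n(H2) = PV/RT = (95.03 × 0.3070) / (8.314 × 299.25) = 0.01173 mol
n(Mg) = (1/1) × 0.01173 = 0.01173 mol
m(Mg) = 0.01173 × 24.30 = 0.2850 g
%Mg = 0.2850 / 0.456 × 100 = 62.50%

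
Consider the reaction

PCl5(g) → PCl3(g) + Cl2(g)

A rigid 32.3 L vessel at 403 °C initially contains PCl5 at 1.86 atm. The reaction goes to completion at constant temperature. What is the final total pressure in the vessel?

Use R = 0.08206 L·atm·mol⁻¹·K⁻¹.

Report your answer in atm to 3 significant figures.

Since T and V are fixed, P_final/P_initial = n_final/n_initial = 2/1.
P_final = (2/1) × 1.86 = 3.720 atm

3.72 atm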